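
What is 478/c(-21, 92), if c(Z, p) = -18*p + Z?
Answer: -478/1677 ≈ -0.28503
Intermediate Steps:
c(Z, p) = Z - 18*p
478/c(-21, 92) = 478/(-21 - 18*92) = 478/(-21 - 1656) = 478/(-1677) = 478*(-1/1677) = -478/1677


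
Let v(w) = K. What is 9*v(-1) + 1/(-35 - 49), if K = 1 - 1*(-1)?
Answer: 1511/84 ≈ 17.988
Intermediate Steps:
K = 2 (K = 1 + 1 = 2)
v(w) = 2
9*v(-1) + 1/(-35 - 49) = 9*2 + 1/(-35 - 49) = 18 + 1/(-84) = 18 - 1/84 = 1511/84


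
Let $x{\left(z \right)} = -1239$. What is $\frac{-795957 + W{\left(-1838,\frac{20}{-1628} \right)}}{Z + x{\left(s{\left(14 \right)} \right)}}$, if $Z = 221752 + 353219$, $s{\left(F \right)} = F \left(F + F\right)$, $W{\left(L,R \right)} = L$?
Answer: $- \frac{797795}{573732} \approx -1.3905$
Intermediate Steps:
$s{\left(F \right)} = 2 F^{2}$ ($s{\left(F \right)} = F 2 F = 2 F^{2}$)
$Z = 574971$
$\frac{-795957 + W{\left(-1838,\frac{20}{-1628} \right)}}{Z + x{\left(s{\left(14 \right)} \right)}} = \frac{-795957 - 1838}{574971 - 1239} = - \frac{797795}{573732}$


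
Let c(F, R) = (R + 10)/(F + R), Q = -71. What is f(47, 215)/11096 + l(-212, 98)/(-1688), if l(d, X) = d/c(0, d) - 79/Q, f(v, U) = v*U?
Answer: 2186448972/2098643347 ≈ 1.0418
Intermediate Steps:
c(F, R) = (10 + R)/(F + R)
f(v, U) = U*v
l(d, X) = 79/71 + d²/(10 + d) (l(d, X) = d/(((10 + d)/(0 + d))) - 79/(-71) = d/(((10 + d)/d)) - 79*(-1/71) = d*(d/(10 + d)) + 79/71 = d²/(10 + d) + 79/71 = 79/71 + d²/(10 + d))
f(47, 215)/11096 + l(-212, 98)/(-1688) = (215*47)/11096 + ((790 + 71*(-212)² + 79*(-212))/(71*(10 - 212)))/(-1688) = 10105*(1/11096) + ((1/71)*(790 + 71*44944 - 16748)/(-202))*(-1/1688) = 10105/11096 + ((1/71)*(-1/202)*(790 + 3191024 - 16748))*(-1/1688) = 10105/11096 + ((1/71)*(-1/202)*3175066)*(-1/1688) = 10105/11096 - 1587533/7171*(-1/1688) = 10105/11096 + 1587533/12104648 = 2186448972/2098643347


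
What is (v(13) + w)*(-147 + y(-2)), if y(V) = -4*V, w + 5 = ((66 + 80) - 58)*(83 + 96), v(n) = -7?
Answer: -2187860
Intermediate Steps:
w = 15747 (w = -5 + ((66 + 80) - 58)*(83 + 96) = -5 + (146 - 58)*179 = -5 + 88*179 = -5 + 15752 = 15747)
(v(13) + w)*(-147 + y(-2)) = (-7 + 15747)*(-147 - 4*(-2)) = 15740*(-147 + 8) = 15740*(-139) = -2187860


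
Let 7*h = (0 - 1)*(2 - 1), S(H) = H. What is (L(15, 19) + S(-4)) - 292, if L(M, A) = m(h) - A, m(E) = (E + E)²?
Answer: -15431/49 ≈ -314.92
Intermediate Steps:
h = -⅐ (h = ((0 - 1)*(2 - 1))/7 = (-1*1)/7 = (⅐)*(-1) = -⅐ ≈ -0.14286)
m(E) = 4*E² (m(E) = (2*E)² = 4*E²)
L(M, A) = 4/49 - A (L(M, A) = 4*(-⅐)² - A = 4*(1/49) - A = 4/49 - A)
(L(15, 19) + S(-4)) - 292 = ((4/49 - 1*19) - 4) - 292 = ((4/49 - 19) - 4) - 292 = (-927/49 - 4) - 292 = -1123/49 - 292 = -15431/49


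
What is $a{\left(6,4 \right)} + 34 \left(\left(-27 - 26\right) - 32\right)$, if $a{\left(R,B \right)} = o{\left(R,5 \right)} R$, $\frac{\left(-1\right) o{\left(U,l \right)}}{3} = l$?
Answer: $-2980$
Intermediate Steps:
$o{\left(U,l \right)} = - 3 l$
$a{\left(R,B \right)} = - 15 R$ ($a{\left(R,B \right)} = \left(-3\right) 5 R = - 15 R$)
$a{\left(6,4 \right)} + 34 \left(\left(-27 - 26\right) - 32\right) = \left(-15\right) 6 + 34 \left(\left(-27 - 26\right) - 32\right) = -90 + 34 \left(-53 - 32\right) = -90 + 34 \left(-85\right) = -90 - 2890 = -2980$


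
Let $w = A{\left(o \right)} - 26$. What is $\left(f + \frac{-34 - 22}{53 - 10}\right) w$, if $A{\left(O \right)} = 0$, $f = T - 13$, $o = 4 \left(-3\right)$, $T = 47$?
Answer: $- \frac{36556}{43} \approx -850.14$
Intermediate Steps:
$o = -12$
$f = 34$ ($f = 47 - 13 = 34$)
$w = -26$ ($w = 0 - 26 = -26$)
$\left(f + \frac{-34 - 22}{53 - 10}\right) w = \left(34 + \frac{-34 - 22}{53 - 10}\right) \left(-26\right) = \left(34 - \frac{56}{43}\right) \left(-26\right) = \frac{1406}{43} \left(-26\right) = - \frac{36556}{43}$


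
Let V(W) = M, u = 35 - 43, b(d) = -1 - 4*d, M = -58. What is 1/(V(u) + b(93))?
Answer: -1/431 ≈ -0.0023202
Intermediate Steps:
u = -8
V(W) = -58
1/(V(u) + b(93)) = 1/(-58 + (-1 - 4*93)) = 1/(-58 + (-1 - 372)) = 1/(-58 - 373) = 1/(-431) = -1/431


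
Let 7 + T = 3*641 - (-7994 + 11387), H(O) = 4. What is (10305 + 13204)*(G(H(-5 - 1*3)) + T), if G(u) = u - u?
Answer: -34722793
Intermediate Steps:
G(u) = 0
T = -1477 (T = -7 + (3*641 - (-7994 + 11387)) = -7 + (1923 - 1*3393) = -7 + (1923 - 3393) = -7 - 1470 = -1477)
(10305 + 13204)*(G(H(-5 - 1*3)) + T) = (10305 + 13204)*(0 - 1477) = 23509*(-1477) = -34722793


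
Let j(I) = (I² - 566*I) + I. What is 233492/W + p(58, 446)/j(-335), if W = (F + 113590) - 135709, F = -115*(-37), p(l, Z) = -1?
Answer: -1257104569/96178500 ≈ -13.071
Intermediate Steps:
F = 4255
j(I) = I² - 565*I
W = -17864 (W = (4255 + 113590) - 135709 = 117845 - 135709 = -17864)
233492/W + p(58, 446)/j(-335) = 233492/(-17864) - 1/((-335*(-565 - 335))) = 233492*(-1/17864) - 1/((-335*(-900))) = -8339/638 - 1/301500 = -1257104569/96178500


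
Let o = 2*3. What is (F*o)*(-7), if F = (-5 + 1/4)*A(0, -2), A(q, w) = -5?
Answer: -1995/2 ≈ -997.50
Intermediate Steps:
o = 6
F = 95/4 (F = (-5 + 1/4)*(-5) = -19/4*(-5) = 95/4 ≈ 23.750)
(F*o)*(-7) = ((95/4)*6)*(-7) = (285/2)*(-7) = -1995/2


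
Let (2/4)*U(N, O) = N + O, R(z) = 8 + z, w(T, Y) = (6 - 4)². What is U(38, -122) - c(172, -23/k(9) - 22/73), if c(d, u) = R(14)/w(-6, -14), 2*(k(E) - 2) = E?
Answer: -347/2 ≈ -173.50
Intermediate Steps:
w(T, Y) = 4 (w(T, Y) = 2² = 4)
k(E) = 2 + E/2
U(N, O) = 2*N + 2*O (U(N, O) = 2*(N + O) = 2*N + 2*O)
c(d, u) = 11/2 (c(d, u) = (8 + 14)/4 = 22*(¼) = 11/2)
U(38, -122) - c(172, -23/k(9) - 22/73) = (2*38 + 2*(-122)) - 1*11/2 = (76 - 244) - 11/2 = -168 - 11/2 = -347/2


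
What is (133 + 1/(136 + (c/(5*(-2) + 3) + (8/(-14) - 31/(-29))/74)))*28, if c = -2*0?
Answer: 7608898948/2043093 ≈ 3724.2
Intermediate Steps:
c = 0
(133 + 1/(136 + (c/(5*(-2) + 3) + (8/(-14) - 31/(-29))/74)))*28 = (133 + 1/(136 + (0/(5*(-2) + 3) + (8/(-14) - 31/(-29))/74)))*28 = (133 + 1/(136 + (0/(-10 + 3) + (8*(-1/14) - 31*(-1/29))*(1/74))))*28 = (133 + 1/(136 + (0/(-7) + (-4/7 + 31/29)*(1/74))))*28 = (133 + 1/(136 + (0*(-⅐) + (101/203)*(1/74))))*28 = (133 + 1/(136 + (0 + 101/15022)))*28 = (133 + 1/(136 + 101/15022))*28 = (133 + 1/(2043093/15022))*28 = (133 + 15022/2043093)*28 = (271746391/2043093)*28 = 7608898948/2043093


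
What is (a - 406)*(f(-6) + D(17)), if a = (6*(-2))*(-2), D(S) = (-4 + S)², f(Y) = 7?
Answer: -67232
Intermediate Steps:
a = 24 (a = -12*(-2) = 24)
(a - 406)*(f(-6) + D(17)) = (24 - 406)*(7 + (-4 + 17)²) = -382*(7 + 13²) = -382*(7 + 169) = -382*176 = -67232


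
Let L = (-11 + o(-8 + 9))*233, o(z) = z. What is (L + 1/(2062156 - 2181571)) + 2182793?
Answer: 260379989144/119415 ≈ 2.1805e+6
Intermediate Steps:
L = -2330 (L = (-11 + (-8 + 9))*233 = (-11 + 1)*233 = -10*233 = -2330)
(L + 1/(2062156 - 2181571)) + 2182793 = (-2330 + 1/(2062156 - 2181571)) + 2182793 = (-2330 + 1/(-119415)) + 2182793 = (-2330 - 1/119415) + 2182793 = -278236951/119415 + 2182793 = 260379989144/119415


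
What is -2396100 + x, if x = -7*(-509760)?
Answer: 1172220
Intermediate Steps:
x = 3568320
-2396100 + x = -2396100 + 3568320 = 1172220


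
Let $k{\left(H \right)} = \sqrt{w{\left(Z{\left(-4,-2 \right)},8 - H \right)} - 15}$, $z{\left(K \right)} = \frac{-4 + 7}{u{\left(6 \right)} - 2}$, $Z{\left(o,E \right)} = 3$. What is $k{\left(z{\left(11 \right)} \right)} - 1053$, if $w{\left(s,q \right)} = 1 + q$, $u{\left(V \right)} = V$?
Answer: $-1053 + \frac{3 i \sqrt{3}}{2} \approx -1053.0 + 2.5981 i$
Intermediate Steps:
$z{\left(K \right)} = \frac{3}{4}$ ($z{\left(K \right)} = \frac{-4 + 7}{6 - 2} = \frac{3}{4}$)
$k{\left(H \right)} = \sqrt{-6 - H}$ ($k{\left(H \right)} = \sqrt{\left(1 - \left(-8 + H\right)\right) - 15} = \sqrt{\left(9 - H\right) - 15} = \sqrt{-6 - H}$)
$k{\left(z{\left(11 \right)} \right)} - 1053 = \sqrt{-6 - \frac{3}{4}} - 1053 = \sqrt{- \frac{27}{4}} - 1053 = \frac{3 i \sqrt{3}}{2} - 1053 = -1053 + \frac{3 i \sqrt{3}}{2}$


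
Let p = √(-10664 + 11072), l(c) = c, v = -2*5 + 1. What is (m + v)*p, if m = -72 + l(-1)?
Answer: -164*√102 ≈ -1656.3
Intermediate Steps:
v = -9 (v = -10 + 1 = -9)
m = -73 (m = -72 - 1 = -73)
p = 2*√102 (p = √408 = 2*√102 ≈ 20.199)
(m + v)*p = (-73 - 9)*(2*√102) = -164*√102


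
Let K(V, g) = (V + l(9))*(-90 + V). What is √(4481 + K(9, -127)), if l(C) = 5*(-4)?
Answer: 2*√1343 ≈ 73.294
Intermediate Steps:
l(C) = -20
K(V, g) = (-90 + V)*(-20 + V) (K(V, g) = (V - 20)*(-90 + V) = (-20 + V)*(-90 + V) = (-90 + V)*(-20 + V))
√(4481 + K(9, -127)) = √(4481 + (1800 + 9² - 110*9)) = √(4481 + (1800 + 81 - 990)) = √(4481 + 891) = √5372 = 2*√1343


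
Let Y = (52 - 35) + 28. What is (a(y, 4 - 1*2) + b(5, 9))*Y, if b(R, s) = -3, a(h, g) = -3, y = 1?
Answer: -270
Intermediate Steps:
Y = 45 (Y = 17 + 28 = 45)
(a(y, 4 - 1*2) + b(5, 9))*Y = (-3 - 3)*45 = -6*45 = -270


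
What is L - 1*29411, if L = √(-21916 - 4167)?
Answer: -29411 + I*√26083 ≈ -29411.0 + 161.5*I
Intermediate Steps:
L = I*√26083 (L = √(-26083) = I*√26083 ≈ 161.5*I)
L - 1*29411 = I*√26083 - 1*29411 = I*√26083 - 29411 = -29411 + I*√26083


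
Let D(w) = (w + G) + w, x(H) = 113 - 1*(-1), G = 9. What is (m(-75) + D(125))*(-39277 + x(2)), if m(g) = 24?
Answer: -11083129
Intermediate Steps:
x(H) = 114 (x(H) = 113 + 1 = 114)
D(w) = 9 + 2*w (D(w) = (w + 9) + w = (9 + w) + w = 9 + 2*w)
(m(-75) + D(125))*(-39277 + x(2)) = (24 + (9 + 2*125))*(-39277 + 114) = (24 + (9 + 250))*(-39163) = (24 + 259)*(-39163) = 283*(-39163) = -11083129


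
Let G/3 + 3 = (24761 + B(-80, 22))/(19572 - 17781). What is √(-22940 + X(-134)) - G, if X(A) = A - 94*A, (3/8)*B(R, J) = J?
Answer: -58340/1791 + 13*I*√62 ≈ -32.574 + 102.36*I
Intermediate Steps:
B(R, J) = 8*J/3
X(A) = -93*A
G = 58340/1791 (G = -9 + 3*((24761 + (8/3)*22)/(19572 - 17781)) = -9 + 3*((24761 + 176/3)/1791) = -9 + 3*((74459/3)*(1/1791)) = -9 + 3*(74459/5373) = -9 + 74459/1791 = 58340/1791 ≈ 32.574)
√(-22940 + X(-134)) - G = √(-22940 - 93*(-134)) - 1*58340/1791 = √(-22940 + 12462) - 58340/1791 = √(-10478) - 58340/1791 = 13*I*√62 - 58340/1791 = -58340/1791 + 13*I*√62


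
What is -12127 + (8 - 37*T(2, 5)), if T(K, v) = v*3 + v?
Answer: -12859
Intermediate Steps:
T(K, v) = 4*v (T(K, v) = 3*v + v = 4*v)
-12127 + (8 - 37*T(2, 5)) = -12127 + (8 - 148*5) = -12127 + (8 - 37*20) = -12127 + (8 - 740) = -12127 - 732 = -12859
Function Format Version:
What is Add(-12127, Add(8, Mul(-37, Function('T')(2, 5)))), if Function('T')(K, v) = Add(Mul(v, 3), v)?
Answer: -12859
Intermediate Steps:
Function('T')(K, v) = Mul(4, v) (Function('T')(K, v) = Add(Mul(3, v), v) = Mul(4, v))
Add(-12127, Add(8, Mul(-37, Function('T')(2, 5)))) = Add(-12127, Add(8, Mul(-37, Mul(4, 5)))) = Add(-12127, Add(8, Mul(-37, 20))) = Add(-12127, Add(8, -740)) = Add(-12127, -732) = -12859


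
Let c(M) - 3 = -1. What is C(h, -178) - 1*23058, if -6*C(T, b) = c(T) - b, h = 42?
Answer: -23088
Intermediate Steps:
c(M) = 2 (c(M) = 3 - 1 = 2)
C(T, b) = -⅓ + b/6 (C(T, b) = -(2 - b)/6 = -⅓ + b/6)
C(h, -178) - 1*23058 = (-⅓ + (⅙)*(-178)) - 1*23058 = (-⅓ - 89/3) - 23058 = -30 - 23058 = -23088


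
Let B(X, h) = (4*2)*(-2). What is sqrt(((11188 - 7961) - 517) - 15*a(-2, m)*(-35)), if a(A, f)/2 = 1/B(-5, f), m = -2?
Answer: sqrt(42310)/4 ≈ 51.423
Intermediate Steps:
B(X, h) = -16 (B(X, h) = 8*(-2) = -16)
a(A, f) = -1/8 (a(A, f) = 2/(-16) = 2*(-1/16) = -1/8)
sqrt(((11188 - 7961) - 517) - 15*a(-2, m)*(-35)) = sqrt(((11188 - 7961) - 517) - 15*(-1/8)*(-35)) = sqrt((3227 - 517) + (15/8)*(-35)) = sqrt(2710 - 525/8) = sqrt(21155/8) = sqrt(42310)/4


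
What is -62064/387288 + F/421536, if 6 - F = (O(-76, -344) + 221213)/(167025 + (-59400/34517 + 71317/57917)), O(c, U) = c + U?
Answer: -13479961700127123523855/84122663164583970841024 ≈ -0.16024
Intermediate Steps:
O(c, U) = U + c
F = 1562021385012307/333902221269314 (F = 6 - ((-344 - 76) + 221213)/(167025 + (-59400/34517 + 71317/57917)) = 6 - (-420 + 221213)/(167025 + (-59400*1/34517 + 71317*(1/57917))) = 6 - 220793/(167025 + (-59400/34517 + 71317/57917)) = 6 - 220793/(167025 - 978620911/1999121089) = 6 - 220793/333902221269314/1999121089 = 6 - 220793*1999121089/333902221269314 = 6 - 1*441391942603577/333902221269314 = 6 - 441391942603577/333902221269314 = 1562021385012307/333902221269314 ≈ 4.6781)
-62064/387288 + F/421536 = -62064/387288 + (1562021385012307/333902221269314)/421536 = -62064*1/387288 + (1562021385012307/333902221269314)*(1/421536) = -862/5379 + 1562021385012307/140751806744981546304 = -13479961700127123523855/84122663164583970841024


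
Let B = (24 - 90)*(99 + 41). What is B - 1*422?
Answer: -9662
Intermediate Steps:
B = -9240 (B = -66*140 = -9240)
B - 1*422 = -9240 - 1*422 = -9240 - 422 = -9662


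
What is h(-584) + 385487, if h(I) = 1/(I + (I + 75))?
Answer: 421337290/1093 ≈ 3.8549e+5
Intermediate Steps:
h(I) = 1/(75 + 2*I) (h(I) = 1/(I + (75 + I)) = 1/(75 + 2*I))
h(-584) + 385487 = 1/(75 + 2*(-584)) + 385487 = 1/(75 - 1168) + 385487 = 1/(-1093) + 385487 = -1/1093 + 385487 = 421337290/1093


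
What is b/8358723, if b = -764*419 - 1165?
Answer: -321281/8358723 ≈ -0.038437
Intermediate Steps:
b = -321281 (b = -320116 - 1165 = -321281)
b/8358723 = -321281/8358723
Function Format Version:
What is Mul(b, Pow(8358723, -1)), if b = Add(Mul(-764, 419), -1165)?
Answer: Rational(-321281, 8358723) ≈ -0.038437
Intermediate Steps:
b = -321281 (b = Add(-320116, -1165) = -321281)
Mul(b, Pow(8358723, -1)) = Mul(-321281, Pow(8358723, -1)) = Mul(-321281, Rational(1, 8358723)) = Rational(-321281, 8358723)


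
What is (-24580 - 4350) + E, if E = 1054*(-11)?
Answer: -40524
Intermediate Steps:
E = -11594
(-24580 - 4350) + E = (-24580 - 4350) - 11594 = -28930 - 11594 = -40524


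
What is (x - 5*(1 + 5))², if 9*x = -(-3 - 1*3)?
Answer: 7744/9 ≈ 860.44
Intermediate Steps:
x = ⅔ (x = (-(-3 - 1*3))/9 = (-(-3 - 3))/9 = (-1*(-6))/9 = (⅑)*6 = ⅔ ≈ 0.66667)
(x - 5*(1 + 5))² = (⅔ - 5*(1 + 5))² = (⅔ - 5*6)² = (⅔ - 30)² = (-88/3)² = 7744/9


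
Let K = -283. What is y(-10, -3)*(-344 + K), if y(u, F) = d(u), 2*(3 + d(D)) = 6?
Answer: 0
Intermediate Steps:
d(D) = 0 (d(D) = -3 + (½)*6 = -3 + 3 = 0)
y(u, F) = 0
y(-10, -3)*(-344 + K) = 0*(-344 - 283) = 0*(-627) = 0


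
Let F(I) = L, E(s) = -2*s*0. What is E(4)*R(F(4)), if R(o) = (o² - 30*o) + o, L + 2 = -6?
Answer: 0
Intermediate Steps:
E(s) = 0
L = -8 (L = -2 - 6 = -8)
F(I) = -8
R(o) = o² - 29*o
E(4)*R(F(4)) = 0*(-8*(-29 - 8)) = 0*(-8*(-37)) = 0*296 = 0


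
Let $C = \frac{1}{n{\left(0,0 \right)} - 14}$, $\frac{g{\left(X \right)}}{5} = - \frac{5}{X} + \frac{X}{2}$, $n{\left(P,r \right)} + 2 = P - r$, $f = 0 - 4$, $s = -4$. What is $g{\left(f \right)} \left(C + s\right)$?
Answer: $\frac{975}{64} \approx 15.234$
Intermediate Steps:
$f = -4$ ($f = 0 - 4 = -4$)
$n{\left(P,r \right)} = -2 + P - r$ ($n{\left(P,r \right)} = -2 + \left(P - r\right) = -2 + P - r$)
$g{\left(X \right)} = - \frac{25}{X} + \frac{5 X}{2}$ ($g{\left(X \right)} = 5 \left(- \frac{5}{X} + \frac{X}{2}\right) = 5 \left(\frac{X}{2} - \frac{5}{X}\right) = - \frac{25}{X} + \frac{5 X}{2}$)
$C = - \frac{1}{16}$ ($C = \frac{1}{\left(-2 + 0 - 0\right) - 14} = \frac{1}{\left(-2 + 0 + 0\right) - 14} = \frac{1}{-2 - 14} = \frac{1}{-16} = - \frac{1}{16} \approx -0.0625$)
$g{\left(f \right)} \left(C + s\right) = \left(- \frac{25}{-4} + \frac{5}{2} \left(-4\right)\right) \left(- \frac{1}{16} - 4\right) = \left(\left(-25\right) \left(- \frac{1}{4}\right) - 10\right) \left(- \frac{65}{16}\right) = \left(\frac{25}{4} - 10\right) \left(- \frac{65}{16}\right) = \left(- \frac{15}{4}\right) \left(- \frac{65}{16}\right) = \frac{975}{64}$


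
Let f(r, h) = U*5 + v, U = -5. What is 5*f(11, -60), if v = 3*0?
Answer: -125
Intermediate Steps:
v = 0
f(r, h) = -25 (f(r, h) = -5*5 + 0 = -25 + 0 = -25)
5*f(11, -60) = 5*(-25) = -125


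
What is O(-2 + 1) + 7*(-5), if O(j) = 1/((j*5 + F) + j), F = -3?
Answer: -316/9 ≈ -35.111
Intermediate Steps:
O(j) = 1/(-3 + 6*j) (O(j) = 1/((j*5 - 3) + j) = 1/((5*j - 3) + j) = 1/((-3 + 5*j) + j) = 1/(-3 + 6*j))
O(-2 + 1) + 7*(-5) = 1/(3*(-1 + 2*(-2 + 1))) + 7*(-5) = 1/(3*(-1 + 2*(-1))) - 35 = 1/(3*(-1 - 2)) - 35 = (⅓)/(-3) - 35 = (⅓)*(-⅓) - 35 = -⅑ - 35 = -316/9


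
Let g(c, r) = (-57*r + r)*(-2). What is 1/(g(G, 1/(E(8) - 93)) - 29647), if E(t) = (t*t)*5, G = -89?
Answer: -227/6729757 ≈ -3.3731e-5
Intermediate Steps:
E(t) = 5*t² (E(t) = t²*5 = 5*t²)
g(c, r) = 112*r (g(c, r) = -56*r*(-2) = 112*r)
1/(g(G, 1/(E(8) - 93)) - 29647) = 1/(112/(5*8² - 93) - 29647) = 1/(112/(5*64 - 93) - 29647) = 1/(112/(320 - 93) - 29647) = 1/(112/227 - 29647) = 1/(-6729757/227) = -227/6729757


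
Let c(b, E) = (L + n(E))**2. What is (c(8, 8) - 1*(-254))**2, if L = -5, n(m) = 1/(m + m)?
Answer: 5078700225/65536 ≈ 77495.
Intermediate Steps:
n(m) = 1/(2*m)
c(b, E) = (-5 + 1/(2*E))**2
(c(8, 8) - 1*(-254))**2 = ((1/4)*(-1 + 10*8)**2/8**2 - 1*(-254))**2 = ((1/4)*(1/64)*(-1 + 80)**2 + 254)**2 = ((1/4)*(1/64)*79**2 + 254)**2 = ((1/4)*(1/64)*6241 + 254)**2 = (6241/256 + 254)**2 = (71265/256)**2 = 5078700225/65536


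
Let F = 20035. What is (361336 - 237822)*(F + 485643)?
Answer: 62458312492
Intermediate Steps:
(361336 - 237822)*(F + 485643) = (361336 - 237822)*(20035 + 485643) = 123514*505678 = 62458312492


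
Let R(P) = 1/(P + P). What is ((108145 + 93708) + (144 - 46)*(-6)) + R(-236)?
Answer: 94997079/472 ≈ 2.0127e+5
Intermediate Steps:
R(P) = 1/(2*P)
((108145 + 93708) + (144 - 46)*(-6)) + R(-236) = ((108145 + 93708) + (144 - 46)*(-6)) + (1/2)/(-236) = (201853 + 98*(-6)) + (1/2)*(-1/236) = (201853 - 588) - 1/472 = 201265 - 1/472 = 94997079/472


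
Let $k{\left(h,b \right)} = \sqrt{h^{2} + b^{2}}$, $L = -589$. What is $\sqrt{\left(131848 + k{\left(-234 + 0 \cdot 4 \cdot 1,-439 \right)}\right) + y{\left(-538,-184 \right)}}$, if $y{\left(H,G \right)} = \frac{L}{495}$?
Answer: $\frac{\sqrt{3589529405 + 27225 \sqrt{247477}}}{165} \approx 363.79$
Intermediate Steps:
$k{\left(h,b \right)} = \sqrt{b^{2} + h^{2}}$
$y{\left(H,G \right)} = - \frac{589}{495}$
$\sqrt{\left(131848 + k{\left(-234 + 0 \cdot 4 \cdot 1,-439 \right)}\right) + y{\left(-538,-184 \right)}} = \sqrt{\left(131848 + \sqrt{\left(-439\right)^{2} + \left(-234 + 0 \cdot 4 \cdot 1\right)^{2}}\right) - \frac{589}{495}} = \sqrt{\left(131848 + \sqrt{192721 + \left(-234 + 0 \cdot 1\right)^{2}}\right) - \frac{589}{495}} = \sqrt{\left(131848 + \sqrt{192721 + \left(-234 + 0\right)^{2}}\right) - \frac{589}{495}} = \sqrt{\left(131848 + \sqrt{192721 + \left(-234\right)^{2}}\right) - \frac{589}{495}} = \sqrt{\left(131848 + \sqrt{192721 + 54756}\right) - \frac{589}{495}} = \sqrt{\left(131848 + \sqrt{247477}\right) - \frac{589}{495}} = \sqrt{\frac{65264171}{495} + \sqrt{247477}}$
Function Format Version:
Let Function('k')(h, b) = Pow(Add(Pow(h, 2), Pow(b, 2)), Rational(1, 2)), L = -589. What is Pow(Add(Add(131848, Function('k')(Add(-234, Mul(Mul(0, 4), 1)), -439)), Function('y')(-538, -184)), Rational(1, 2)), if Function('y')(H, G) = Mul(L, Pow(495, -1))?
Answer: Mul(Rational(1, 165), Pow(Add(3589529405, Mul(27225, Pow(247477, Rational(1, 2)))), Rational(1, 2))) ≈ 363.79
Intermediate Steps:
Function('k')(h, b) = Pow(Add(Pow(b, 2), Pow(h, 2)), Rational(1, 2))
Function('y')(H, G) = Rational(-589, 495) (Function('y')(H, G) = Mul(-589, Pow(495, -1)) = Mul(-589, Rational(1, 495)) = Rational(-589, 495))
Pow(Add(Add(131848, Function('k')(Add(-234, Mul(Mul(0, 4), 1)), -439)), Function('y')(-538, -184)), Rational(1, 2)) = Pow(Add(Add(131848, Pow(Add(Pow(-439, 2), Pow(Add(-234, Mul(Mul(0, 4), 1)), 2)), Rational(1, 2))), Rational(-589, 495)), Rational(1, 2)) = Pow(Add(Add(131848, Pow(Add(192721, Pow(Add(-234, Mul(0, 1)), 2)), Rational(1, 2))), Rational(-589, 495)), Rational(1, 2)) = Pow(Add(Add(131848, Pow(Add(192721, Pow(Add(-234, 0), 2)), Rational(1, 2))), Rational(-589, 495)), Rational(1, 2)) = Pow(Add(Add(131848, Pow(Add(192721, Pow(-234, 2)), Rational(1, 2))), Rational(-589, 495)), Rational(1, 2)) = Pow(Add(Add(131848, Pow(Add(192721, 54756), Rational(1, 2))), Rational(-589, 495)), Rational(1, 2)) = Pow(Add(Add(131848, Pow(247477, Rational(1, 2))), Rational(-589, 495)), Rational(1, 2)) = Pow(Add(Rational(65264171, 495), Pow(247477, Rational(1, 2))), Rational(1, 2))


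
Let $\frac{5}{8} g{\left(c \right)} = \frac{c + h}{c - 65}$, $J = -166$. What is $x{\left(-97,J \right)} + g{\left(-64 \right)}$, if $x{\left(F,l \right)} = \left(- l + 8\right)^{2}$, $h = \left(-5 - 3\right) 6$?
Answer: $\frac{19528916}{645} \approx 30277.0$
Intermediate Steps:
$h = -48$ ($h = \left(-8\right) 6 = -48$)
$x{\left(F,l \right)} = \left(8 - l\right)^{2}$
$g{\left(c \right)} = \frac{8 \left(-48 + c\right)}{5 \left(-65 + c\right)}$ ($g{\left(c \right)} = \frac{8 \frac{c - 48}{c - 65}}{5} = \frac{8 \frac{-48 + c}{-65 + c}}{5} = \frac{8 \left(-48 + c\right)}{5 \left(-65 + c\right)}$)
$x{\left(-97,J \right)} + g{\left(-64 \right)} = \left(-8 - 166\right)^{2} + \frac{8 \left(-48 - 64\right)}{5 \left(-65 - 64\right)} = \left(-174\right)^{2} + \frac{8}{5} \frac{1}{-129} \left(-112\right) = 30276 + \frac{8}{5} \left(- \frac{1}{129}\right) \left(-112\right) = 30276 + \frac{896}{645} = \frac{19528916}{645}$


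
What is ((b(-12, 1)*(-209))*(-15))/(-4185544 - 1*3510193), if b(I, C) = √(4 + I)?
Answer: -6270*I*√2/7695737 ≈ -0.0011522*I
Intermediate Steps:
((b(-12, 1)*(-209))*(-15))/(-4185544 - 1*3510193) = ((√(4 - 12)*(-209))*(-15))/(-4185544 - 1*3510193) = ((√(-8)*(-209))*(-15))/(-4185544 - 3510193) = (((2*I*√2)*(-209))*(-15))/(-7695737) = (-418*I*√2*(-15))*(-1/7695737) = (6270*I*√2)*(-1/7695737) = -6270*I*√2/7695737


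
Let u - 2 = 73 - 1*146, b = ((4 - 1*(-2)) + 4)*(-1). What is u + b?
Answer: -81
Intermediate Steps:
b = -10 (b = ((4 + 2) + 4)*(-1) = (6 + 4)*(-1) = 10*(-1) = -10)
u = -71 (u = 2 + (73 - 1*146) = 2 + (73 - 146) = 2 - 73 = -71)
u + b = -71 - 10 = -81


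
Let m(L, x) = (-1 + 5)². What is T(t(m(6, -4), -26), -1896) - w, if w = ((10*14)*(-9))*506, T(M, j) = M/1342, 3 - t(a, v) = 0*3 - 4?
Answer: 855605527/1342 ≈ 6.3756e+5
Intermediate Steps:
m(L, x) = 16 (m(L, x) = 4² = 16)
t(a, v) = 7 (t(a, v) = 3 - (0*3 - 4) = 3 - (0 - 4) = 3 - 1*(-4) = 3 + 4 = 7)
T(M, j) = M/1342 (T(M, j) = M*(1/1342) = M/1342)
w = -637560 (w = (140*(-9))*506 = -1260*506 = -637560)
T(t(m(6, -4), -26), -1896) - w = (1/1342)*7 - 1*(-637560) = 7/1342 + 637560 = 855605527/1342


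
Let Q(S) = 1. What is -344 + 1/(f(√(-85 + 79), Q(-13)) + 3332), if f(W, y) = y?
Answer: -1146551/3333 ≈ -344.00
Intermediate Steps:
-344 + 1/(f(√(-85 + 79), Q(-13)) + 3332) = -344 + 1/(1 + 3332) = -344 + 1/3333 = -1146551/3333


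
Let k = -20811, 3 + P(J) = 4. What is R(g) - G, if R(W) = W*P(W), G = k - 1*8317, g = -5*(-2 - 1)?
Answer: 29143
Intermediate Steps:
g = 15 (g = -5*(-3) = 15)
P(J) = 1 (P(J) = -3 + 4 = 1)
G = -29128 (G = -20811 - 1*8317 = -20811 - 8317 = -29128)
R(W) = W (R(W) = W*1 = W)
R(g) - G = 15 - 1*(-29128) = 15 + 29128 = 29143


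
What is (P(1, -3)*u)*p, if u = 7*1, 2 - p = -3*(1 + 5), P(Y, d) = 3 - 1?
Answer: 280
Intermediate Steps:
P(Y, d) = 2
p = 20 (p = 2 - (-3)*(1 + 5) = 2 - (-3)*6 = 2 - 1*(-18) = 2 + 18 = 20)
u = 7
(P(1, -3)*u)*p = (2*7)*20 = 14*20 = 280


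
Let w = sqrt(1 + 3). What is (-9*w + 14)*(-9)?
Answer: 36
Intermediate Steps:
w = 2 (w = sqrt(4) = 2)
(-9*w + 14)*(-9) = (-9*2 + 14)*(-9) = (-18 + 14)*(-9) = -4*(-9) = 36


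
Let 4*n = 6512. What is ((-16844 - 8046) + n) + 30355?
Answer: 7093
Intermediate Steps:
n = 1628 (n = (1/4)*6512 = 1628)
((-16844 - 8046) + n) + 30355 = ((-16844 - 8046) + 1628) + 30355 = (-24890 + 1628) + 30355 = -23262 + 30355 = 7093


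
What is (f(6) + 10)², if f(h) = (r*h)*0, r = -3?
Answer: 100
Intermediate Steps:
f(h) = 0 (f(h) = -3*h*0 = 0)
(f(6) + 10)² = (0 + 10)² = 10² = 100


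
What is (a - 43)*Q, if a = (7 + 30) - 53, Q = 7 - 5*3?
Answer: 472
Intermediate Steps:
Q = -8 (Q = 7 - 15 = -8)
a = -16 (a = 37 - 53 = -16)
(a - 43)*Q = (-16 - 43)*(-8) = -59*(-8) = 472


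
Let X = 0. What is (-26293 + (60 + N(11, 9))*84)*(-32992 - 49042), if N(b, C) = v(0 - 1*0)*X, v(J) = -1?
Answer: 1743468602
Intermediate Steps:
N(b, C) = 0 (N(b, C) = -1*0 = 0)
(-26293 + (60 + N(11, 9))*84)*(-32992 - 49042) = (-26293 + (60 + 0)*84)*(-32992 - 49042) = (-26293 + 60*84)*(-82034) = (-26293 + 5040)*(-82034) = -21253*(-82034) = 1743468602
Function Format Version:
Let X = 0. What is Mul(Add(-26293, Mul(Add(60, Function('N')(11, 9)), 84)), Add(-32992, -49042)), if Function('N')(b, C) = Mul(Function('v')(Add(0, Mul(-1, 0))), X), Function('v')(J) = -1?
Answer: 1743468602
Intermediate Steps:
Function('N')(b, C) = 0 (Function('N')(b, C) = Mul(-1, 0) = 0)
Mul(Add(-26293, Mul(Add(60, Function('N')(11, 9)), 84)), Add(-32992, -49042)) = Mul(Add(-26293, Mul(Add(60, 0), 84)), Add(-32992, -49042)) = Mul(Add(-26293, Mul(60, 84)), -82034) = Mul(Add(-26293, 5040), -82034) = Mul(-21253, -82034) = 1743468602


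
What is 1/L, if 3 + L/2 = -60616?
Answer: -1/121238 ≈ -8.2482e-6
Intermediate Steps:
L = -121238 (L = -6 + 2*(-60616) = -6 - 121232 = -121238)
1/L = 1/(-121238) = -1/121238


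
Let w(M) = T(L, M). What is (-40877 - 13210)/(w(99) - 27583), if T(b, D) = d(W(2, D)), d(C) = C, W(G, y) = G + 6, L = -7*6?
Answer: 54087/27575 ≈ 1.9615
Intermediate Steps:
L = -42
W(G, y) = 6 + G
T(b, D) = 8 (T(b, D) = 6 + 2 = 8)
w(M) = 8
(-40877 - 13210)/(w(99) - 27583) = (-40877 - 13210)/(8 - 27583) = -54087/(-27575) = -54087*(-1/27575) = 54087/27575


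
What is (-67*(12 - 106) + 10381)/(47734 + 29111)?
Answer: 16679/76845 ≈ 0.21705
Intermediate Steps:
(-67*(12 - 106) + 10381)/(47734 + 29111) = (-67*(-94) + 10381)/76845 = (6298 + 10381)*(1/76845) = 16679*(1/76845) = 16679/76845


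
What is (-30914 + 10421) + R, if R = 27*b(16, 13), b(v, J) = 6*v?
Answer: -17901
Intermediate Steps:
R = 2592 (R = 27*(6*16) = 27*96 = 2592)
(-30914 + 10421) + R = (-30914 + 10421) + 2592 = -20493 + 2592 = -17901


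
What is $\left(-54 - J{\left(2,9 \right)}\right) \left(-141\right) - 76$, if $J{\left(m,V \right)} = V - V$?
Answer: $7538$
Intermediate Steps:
$J{\left(m,V \right)} = 0$
$\left(-54 - J{\left(2,9 \right)}\right) \left(-141\right) - 76 = \left(-54 - 0\right) \left(-141\right) - 76 = \left(-54 + 0\right) \left(-141\right) - 76 = \left(-54\right) \left(-141\right) - 76 = 7614 - 76 = 7538$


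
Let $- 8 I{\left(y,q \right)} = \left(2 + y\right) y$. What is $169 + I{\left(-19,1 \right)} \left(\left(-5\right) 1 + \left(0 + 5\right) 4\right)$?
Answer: $- \frac{3493}{8} \approx -436.63$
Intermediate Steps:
$I{\left(y,q \right)} = - \frac{y \left(2 + y\right)}{8}$ ($I{\left(y,q \right)} = - \frac{\left(2 + y\right) y}{8} = - \frac{y \left(2 + y\right)}{8}$)
$169 + I{\left(-19,1 \right)} \left(\left(-5\right) 1 + \left(0 + 5\right) 4\right) = 169 + \left(- \frac{1}{8}\right) \left(-19\right) \left(2 - 19\right) \left(\left(-5\right) 1 + \left(0 + 5\right) 4\right) = 169 + \left(- \frac{1}{8}\right) \left(-19\right) \left(-17\right) \left(-5 + 5 \cdot 4\right) = 169 - \frac{323 \left(-5 + 20\right)}{8} = 169 - \frac{4845}{8} = - \frac{3493}{8}$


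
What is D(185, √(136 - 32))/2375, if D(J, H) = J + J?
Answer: 74/475 ≈ 0.15579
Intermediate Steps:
D(J, H) = 2*J
D(185, √(136 - 32))/2375 = (2*185)/2375 = 370*(1/2375) = 74/475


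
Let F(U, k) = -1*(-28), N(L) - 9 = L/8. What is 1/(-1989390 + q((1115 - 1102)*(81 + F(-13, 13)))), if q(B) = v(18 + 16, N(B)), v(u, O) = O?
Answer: -8/15913631 ≈ -5.0271e-7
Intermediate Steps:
N(L) = 9 + L/8
F(U, k) = 28
q(B) = 9 + B/8
1/(-1989390 + q((1115 - 1102)*(81 + F(-13, 13)))) = 1/(-1989390 + (9 + ((1115 - 1102)*(81 + 28))/8)) = 1/(-1989390 + (9 + (13*109)/8)) = 1/(-1989390 + (9 + (1/8)*1417)) = 1/(-1989390 + (9 + 1417/8)) = 1/(-1989390 + 1489/8) = 1/(-15913631/8) = -8/15913631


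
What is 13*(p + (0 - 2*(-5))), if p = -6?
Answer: 52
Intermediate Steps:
13*(p + (0 - 2*(-5))) = 13*(-6 + (0 - 2*(-5))) = 13*(-6 + (0 + 10)) = 13*(-6 + 10) = 13*4 = 52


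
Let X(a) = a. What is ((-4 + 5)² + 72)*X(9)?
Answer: 657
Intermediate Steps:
((-4 + 5)² + 72)*X(9) = ((-4 + 5)² + 72)*9 = (1² + 72)*9 = (1 + 72)*9 = 73*9 = 657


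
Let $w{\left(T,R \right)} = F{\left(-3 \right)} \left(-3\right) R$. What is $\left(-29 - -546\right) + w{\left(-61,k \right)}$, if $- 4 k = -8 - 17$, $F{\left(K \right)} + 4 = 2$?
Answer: $\frac{1109}{2} \approx 554.5$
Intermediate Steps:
$F{\left(K \right)} = -2$ ($F{\left(K \right)} = -4 + 2 = -2$)
$k = \frac{25}{4}$ ($k = - \frac{-8 - 17}{4} = \left(- \frac{1}{4}\right) \left(-25\right) = \frac{25}{4} \approx 6.25$)
$w{\left(T,R \right)} = 6 R$ ($w{\left(T,R \right)} = \left(-2\right) \left(-3\right) R = 6 R$)
$\left(-29 - -546\right) + w{\left(-61,k \right)} = \left(-29 - -546\right) + 6 \cdot \frac{25}{4} = \left(-29 + 546\right) + \frac{75}{2} = 517 + \frac{75}{2} = \frac{1109}{2}$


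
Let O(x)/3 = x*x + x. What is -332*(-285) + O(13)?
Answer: 95166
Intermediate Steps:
O(x) = 3*x + 3*x² (O(x) = 3*(x*x + x) = 3*(x² + x) = 3*(x + x²) = 3*x + 3*x²)
-332*(-285) + O(13) = -332*(-285) + 3*13*(1 + 13) = 94620 + 3*13*14 = 94620 + 546 = 95166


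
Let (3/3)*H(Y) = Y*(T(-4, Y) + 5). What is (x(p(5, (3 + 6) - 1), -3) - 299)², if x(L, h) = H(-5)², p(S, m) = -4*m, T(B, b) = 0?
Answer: 106276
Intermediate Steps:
H(Y) = 5*Y (H(Y) = Y*(0 + 5) = Y*5 = 5*Y)
x(L, h) = 625 (x(L, h) = (5*(-5))² = (-25)² = 625)
(x(p(5, (3 + 6) - 1), -3) - 299)² = (625 - 299)² = 326² = 106276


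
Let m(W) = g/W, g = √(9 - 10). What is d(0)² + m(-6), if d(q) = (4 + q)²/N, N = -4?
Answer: 16 - I/6 ≈ 16.0 - 0.16667*I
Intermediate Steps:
d(q) = -(4 + q)²/4 (d(q) = (4 + q)²/(-4) = (4 + q)²*(-¼) = -(4 + q)²/4)
g = I (g = √(-1) = I ≈ 1.0*I)
m(W) = I/W
d(0)² + m(-6) = (-(4 + 0)²/4)² + I/(-6) = (-¼*4²)² + I*(-⅙) = (-¼*16)² - I/6 = (-4)² - I/6 = 16 - I/6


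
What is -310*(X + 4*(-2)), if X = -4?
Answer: 3720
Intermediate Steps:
-310*(X + 4*(-2)) = -310*(-4 + 4*(-2)) = -310*(-4 - 8) = -310*(-12) = 3720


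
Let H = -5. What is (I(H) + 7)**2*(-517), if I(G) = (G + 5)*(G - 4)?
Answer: -25333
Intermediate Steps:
I(G) = (-4 + G)*(5 + G) (I(G) = (5 + G)*(-4 + G) = (-4 + G)*(5 + G))
(I(H) + 7)**2*(-517) = ((-20 - 5 + (-5)**2) + 7)**2*(-517) = ((-20 - 5 + 25) + 7)**2*(-517) = (0 + 7)**2*(-517) = 7**2*(-517) = 49*(-517) = -25333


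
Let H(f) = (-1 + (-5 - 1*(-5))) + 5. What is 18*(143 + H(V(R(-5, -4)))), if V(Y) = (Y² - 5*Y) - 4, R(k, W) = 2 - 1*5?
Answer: 2646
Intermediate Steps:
R(k, W) = -3 (R(k, W) = 2 - 5 = -3)
V(Y) = -4 + Y² - 5*Y
H(f) = 4 (H(f) = (-1 + (-5 + 5)) + 5 = (-1 + 0) + 5 = -1 + 5 = 4)
18*(143 + H(V(R(-5, -4)))) = 18*(143 + 4) = 18*147 = 2646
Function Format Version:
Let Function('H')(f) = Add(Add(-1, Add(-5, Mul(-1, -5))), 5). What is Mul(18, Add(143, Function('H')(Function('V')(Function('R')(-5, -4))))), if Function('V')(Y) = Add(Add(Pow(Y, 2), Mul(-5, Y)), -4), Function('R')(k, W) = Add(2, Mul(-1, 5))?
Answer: 2646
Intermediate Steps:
Function('R')(k, W) = -3 (Function('R')(k, W) = Add(2, -5) = -3)
Function('V')(Y) = Add(-4, Pow(Y, 2), Mul(-5, Y))
Function('H')(f) = 4 (Function('H')(f) = Add(Add(-1, Add(-5, 5)), 5) = Add(Add(-1, 0), 5) = Add(-1, 5) = 4)
Mul(18, Add(143, Function('H')(Function('V')(Function('R')(-5, -4))))) = Mul(18, Add(143, 4)) = Mul(18, 147) = 2646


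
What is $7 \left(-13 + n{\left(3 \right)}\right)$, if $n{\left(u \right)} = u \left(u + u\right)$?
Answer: $35$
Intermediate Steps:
$n{\left(u \right)} = 2 u^{2}$ ($n{\left(u \right)} = u 2 u = 2 u^{2}$)
$7 \left(-13 + n{\left(3 \right)}\right) = 7 \left(-13 + 2 \cdot 3^{2}\right) = 7 \left(-13 + 2 \cdot 9\right) = 7 \left(-13 + 18\right) = 7 \cdot 5 = 35$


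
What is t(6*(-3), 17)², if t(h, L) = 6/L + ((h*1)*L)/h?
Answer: 87025/289 ≈ 301.12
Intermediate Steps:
t(h, L) = L + 6/L (t(h, L) = 6/L + (h*L)/h = 6/L + (L*h)/h = 6/L + L = L + 6/L)
t(6*(-3), 17)² = (17 + 6/17)² = (295/17)² = 87025/289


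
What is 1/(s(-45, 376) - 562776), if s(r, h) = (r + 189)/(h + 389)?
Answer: -85/47835944 ≈ -1.7769e-6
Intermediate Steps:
s(r, h) = (189 + r)/(389 + h)
1/(s(-45, 376) - 562776) = 1/((189 - 45)/(389 + 376) - 562776) = 1/(144/765 - 562776) = 1/((1/765)*144 - 562776) = 1/(16/85 - 562776) = 1/(-47835944/85) = -85/47835944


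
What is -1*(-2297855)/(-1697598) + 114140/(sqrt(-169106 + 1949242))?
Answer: -328265/242514 + 28535*sqrt(445034)/222517 ≈ 84.195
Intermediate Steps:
-1*(-2297855)/(-1697598) + 114140/(sqrt(-169106 + 1949242)) = 2297855*(-1/1697598) + 114140/(sqrt(1780136)) = -328265/242514 + 114140/((2*sqrt(445034))) = -328265/242514 + 114140*(sqrt(445034)/890068) = -328265/242514 + 28535*sqrt(445034)/222517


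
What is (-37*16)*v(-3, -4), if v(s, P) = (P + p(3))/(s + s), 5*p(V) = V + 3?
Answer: -4144/15 ≈ -276.27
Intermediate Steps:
p(V) = ⅗ + V/5 (p(V) = (V + 3)/5 = (3 + V)/5 = ⅗ + V/5)
v(s, P) = (6/5 + P)/(2*s) (v(s, P) = (P + (⅗ + (⅕)*3))/(s + s) = (P + (⅗ + ⅗))/((2*s)) = (P + 6/5)*(1/(2*s)) = (6/5 + P)*(1/(2*s)) = (6/5 + P)/(2*s))
(-37*16)*v(-3, -4) = (-37*16)*((⅒)*(6 + 5*(-4))/(-3)) = -296*(-1)*(6 - 20)/(5*3) = -296*(-1)*(-14)/(5*3) = -592*7/15 = -4144/15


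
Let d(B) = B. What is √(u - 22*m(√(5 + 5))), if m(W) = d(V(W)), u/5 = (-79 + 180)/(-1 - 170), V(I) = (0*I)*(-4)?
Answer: I*√9595/57 ≈ 1.7185*I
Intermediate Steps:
V(I) = 0 (V(I) = 0*(-4) = 0)
u = -505/171 (u = 5*((-79 + 180)/(-1 - 170)) = 5*(101/(-171)) = 5*(101*(-1/171)) = 5*(-101/171) = -505/171 ≈ -2.9532)
m(W) = 0
√(u - 22*m(√(5 + 5))) = √(-505/171 - 22*0) = √(-505/171 + 0) = √(-505/171) = I*√9595/57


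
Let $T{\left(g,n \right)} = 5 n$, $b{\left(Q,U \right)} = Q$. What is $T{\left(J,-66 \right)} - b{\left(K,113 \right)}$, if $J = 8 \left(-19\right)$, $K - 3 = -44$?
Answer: $-289$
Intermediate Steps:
$K = -41$ ($K = 3 - 44 = -41$)
$J = -152$
$T{\left(J,-66 \right)} - b{\left(K,113 \right)} = 5 \left(-66\right) - -41 = -330 + 41 = -289$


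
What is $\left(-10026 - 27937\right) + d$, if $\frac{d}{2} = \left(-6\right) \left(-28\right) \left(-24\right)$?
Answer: $-46027$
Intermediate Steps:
$d = -8064$ ($d = 2 \left(-6\right) \left(-28\right) \left(-24\right) = 2 \cdot 168 \left(-24\right) = 2 \left(-4032\right) = -8064$)
$\left(-10026 - 27937\right) + d = \left(-10026 - 27937\right) - 8064 = -37963 - 8064 = -46027$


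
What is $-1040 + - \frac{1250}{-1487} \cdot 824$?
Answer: $- \frac{516480}{1487} \approx -347.33$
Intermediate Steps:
$-1040 + - \frac{1250}{-1487} \cdot 824 = -1040 + \left(-1250\right) \left(- \frac{1}{1487}\right) 824 = -1040 + \frac{1250}{1487} \cdot 824 = -1040 + \frac{1030000}{1487} = - \frac{516480}{1487}$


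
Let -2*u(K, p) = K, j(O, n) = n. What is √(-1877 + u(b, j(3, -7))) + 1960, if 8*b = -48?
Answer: 1960 + I*√1874 ≈ 1960.0 + 43.29*I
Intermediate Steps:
b = -6 (b = (⅛)*(-48) = -6)
u(K, p) = -K/2
√(-1877 + u(b, j(3, -7))) + 1960 = √(-1877 - ½*(-6)) + 1960 = √(-1877 + 3) + 1960 = √(-1874) + 1960 = I*√1874 + 1960 = 1960 + I*√1874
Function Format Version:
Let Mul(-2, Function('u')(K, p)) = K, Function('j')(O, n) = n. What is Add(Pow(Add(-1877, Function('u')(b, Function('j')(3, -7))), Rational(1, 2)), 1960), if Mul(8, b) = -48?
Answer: Add(1960, Mul(I, Pow(1874, Rational(1, 2)))) ≈ Add(1960.0, Mul(43.290, I))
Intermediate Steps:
b = -6 (b = Mul(Rational(1, 8), -48) = -6)
Function('u')(K, p) = Mul(Rational(-1, 2), K)
Add(Pow(Add(-1877, Function('u')(b, Function('j')(3, -7))), Rational(1, 2)), 1960) = Add(Pow(Add(-1877, Mul(Rational(-1, 2), -6)), Rational(1, 2)), 1960) = Add(Pow(Add(-1877, 3), Rational(1, 2)), 1960) = Add(Pow(-1874, Rational(1, 2)), 1960) = Add(Mul(I, Pow(1874, Rational(1, 2))), 1960) = Add(1960, Mul(I, Pow(1874, Rational(1, 2))))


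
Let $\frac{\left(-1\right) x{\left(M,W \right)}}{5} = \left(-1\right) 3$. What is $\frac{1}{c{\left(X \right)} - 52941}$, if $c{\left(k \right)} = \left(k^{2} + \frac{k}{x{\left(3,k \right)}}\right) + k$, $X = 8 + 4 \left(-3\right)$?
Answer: $- \frac{15}{793939} \approx -1.8893 \cdot 10^{-5}$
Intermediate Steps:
$x{\left(M,W \right)} = 15$ ($x{\left(M,W \right)} = - 5 \left(\left(-1\right) 3\right) = \left(-5\right) \left(-3\right) = 15$)
$X = -4$ ($X = 8 - 12 = -4$)
$c{\left(k \right)} = k^{2} + \frac{16 k}{15}$ ($c{\left(k \right)} = \left(k^{2} + \frac{k}{15}\right) + k = k^{2} + \frac{16 k}{15}$)
$\frac{1}{c{\left(X \right)} - 52941} = \frac{1}{\frac{1}{15} \left(-4\right) \left(16 + 15 \left(-4\right)\right) - 52941} = \frac{1}{\frac{1}{15} \left(-4\right) \left(16 - 60\right) - 52941} = \frac{1}{\frac{1}{15} \left(-4\right) \left(-44\right) - 52941} = \frac{1}{\frac{176}{15} - 52941} = \frac{1}{- \frac{793939}{15}} = - \frac{15}{793939}$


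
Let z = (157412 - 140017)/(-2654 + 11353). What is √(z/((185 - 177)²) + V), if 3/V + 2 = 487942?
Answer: √2252122849209681905/8489180120 ≈ 0.17678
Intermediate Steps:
V = 3/487940 (V = 3/(-2 + 487942) = 3/487940 ≈ 6.1483e-6)
z = 17395/8699 ≈ 1.9997
√(z/((185 - 177)²) + V) = √(17395/(8699*((185 - 177)²)) + 3/487940) = √(17395/(8699*(8²)) + 3/487940) = √((17395/8699)/64 + 3/487940) = √((17395/8699)*(1/64) + 3/487940) = √(17395/556736 + 3/487940) = √(2122346627/67913440960) = √2252122849209681905/8489180120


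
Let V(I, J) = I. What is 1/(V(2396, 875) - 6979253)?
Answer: -1/6976857 ≈ -1.4333e-7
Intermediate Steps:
1/(V(2396, 875) - 6979253) = 1/(2396 - 6979253) = 1/(-6976857) = -1/6976857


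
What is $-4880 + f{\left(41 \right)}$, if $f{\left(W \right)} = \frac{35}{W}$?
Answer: $- \frac{200045}{41} \approx -4879.1$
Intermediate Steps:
$-4880 + f{\left(41 \right)} = -4880 + \frac{35}{41} = - \frac{200045}{41}$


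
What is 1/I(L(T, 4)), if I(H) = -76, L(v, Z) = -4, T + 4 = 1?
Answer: -1/76 ≈ -0.013158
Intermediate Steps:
T = -3 (T = -4 + 1 = -3)
1/I(L(T, 4)) = 1/(-76) = -1/76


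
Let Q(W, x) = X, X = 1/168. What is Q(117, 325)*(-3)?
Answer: -1/56 ≈ -0.017857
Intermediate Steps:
X = 1/168 ≈ 0.0059524
Q(W, x) = 1/168
Q(117, 325)*(-3) = (1/168)*(-3) = -1/56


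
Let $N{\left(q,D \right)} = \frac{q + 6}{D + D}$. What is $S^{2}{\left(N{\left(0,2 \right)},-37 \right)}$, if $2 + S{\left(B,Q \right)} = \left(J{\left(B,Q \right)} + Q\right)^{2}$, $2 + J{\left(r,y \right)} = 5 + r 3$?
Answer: $\frac{12061729}{16} \approx 7.5386 \cdot 10^{5}$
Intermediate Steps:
$J{\left(r,y \right)} = 3 + 3 r$ ($J{\left(r,y \right)} = -2 + \left(5 + r 3\right) = -2 + \left(5 + 3 r\right) = 3 + 3 r$)
$N{\left(q,D \right)} = \frac{6 + q}{2 D}$
$S{\left(B,Q \right)} = -2 + \left(3 + Q + 3 B\right)^{2}$ ($S{\left(B,Q \right)} = -2 + \left(\left(3 + 3 B\right) + Q\right)^{2} = -2 + \left(3 + Q + 3 B\right)^{2}$)
$S^{2}{\left(N{\left(0,2 \right)},-37 \right)} = \left(-2 + \left(3 - 37 + 3 \frac{6 + 0}{2 \cdot 2}\right)^{2}\right)^{2} = \left(-2 + \left(3 - 37 + 3 \cdot \frac{1}{2} \cdot \frac{1}{2} \cdot 6\right)^{2}\right)^{2} = \left(-2 + \left(3 - 37 + 3 \cdot \frac{3}{2}\right)^{2}\right)^{2} = \left(-2 + \left(3 - 37 + \frac{9}{2}\right)^{2}\right)^{2} = \left(-2 + \left(- \frac{59}{2}\right)^{2}\right)^{2} = \left(-2 + \frac{3481}{4}\right)^{2} = \left(\frac{3473}{4}\right)^{2} = \frac{12061729}{16}$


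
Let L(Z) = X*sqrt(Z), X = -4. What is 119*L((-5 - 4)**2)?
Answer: -4284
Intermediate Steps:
L(Z) = -4*sqrt(Z)
119*L((-5 - 4)**2) = 119*(-4*sqrt((-5 - 4)**2)) = 119*(-4*sqrt((-9)**2)) = 119*(-4*sqrt(81)) = 119*(-4*9) = 119*(-36) = -4284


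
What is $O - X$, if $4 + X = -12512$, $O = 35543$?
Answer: $48059$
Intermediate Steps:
$X = -12516$ ($X = -4 - 12512 = -12516$)
$O - X = 35543 - -12516 = 35543 + 12516 = 48059$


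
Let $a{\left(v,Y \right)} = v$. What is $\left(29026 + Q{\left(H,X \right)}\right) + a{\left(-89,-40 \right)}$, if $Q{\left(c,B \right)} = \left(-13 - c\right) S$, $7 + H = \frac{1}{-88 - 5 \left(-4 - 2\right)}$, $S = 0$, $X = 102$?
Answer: $28937$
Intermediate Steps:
$H = - \frac{407}{58}$ ($H = -7 + \frac{1}{-88 - 5 \left(-4 - 2\right)} = -7 + \frac{1}{-88 - -30} = -7 + \frac{1}{-88 + 30} = -7 + \frac{1}{-58} = -7 - \frac{1}{58} = - \frac{407}{58} \approx -7.0172$)
$Q{\left(c,B \right)} = 0$ ($Q{\left(c,B \right)} = \left(-13 - c\right) 0 = 0$)
$\left(29026 + Q{\left(H,X \right)}\right) + a{\left(-89,-40 \right)} = \left(29026 + 0\right) - 89 = 29026 - 89 = 28937$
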